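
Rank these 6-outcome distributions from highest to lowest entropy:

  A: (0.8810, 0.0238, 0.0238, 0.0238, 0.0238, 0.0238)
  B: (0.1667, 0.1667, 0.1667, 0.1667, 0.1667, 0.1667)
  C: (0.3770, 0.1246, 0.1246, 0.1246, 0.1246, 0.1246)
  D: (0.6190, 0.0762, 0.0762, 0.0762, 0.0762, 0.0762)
B > C > D > A

Key insight: Entropy is maximized by uniform distributions and minimized by concentrated distributions.

Entropies:
  H(A) = 0.8028 bits
  H(B) = 2.5850 bits
  H(C) = 2.4025 bits
  H(D) = 1.8434 bits

Ranking: B > C > D > A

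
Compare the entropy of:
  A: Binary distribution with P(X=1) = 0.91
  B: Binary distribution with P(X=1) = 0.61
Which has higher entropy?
B

For binary distributions, entropy is maximized at p=0.5 and decreases as p moves toward 0 or 1.

H(A) = H(0.91) = 0.4365 bits
H(B) = H(0.61) = 0.9648 bits

Distribution B (p=0.61) is closer to uniform (p=0.5), so it has higher entropy.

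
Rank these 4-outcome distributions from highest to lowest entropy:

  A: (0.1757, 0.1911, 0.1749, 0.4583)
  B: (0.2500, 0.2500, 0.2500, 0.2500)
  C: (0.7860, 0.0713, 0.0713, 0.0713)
B > A > C

Key insight: Entropy is maximized by uniform distributions and minimized by concentrated distributions.

- Uniform distributions have maximum entropy log₂(4) = 2.0000 bits
- The more "peaked" or concentrated a distribution, the lower its entropy

Entropies:
  H(A) = 1.8529 bits
  H(B) = 2.0000 bits
  H(C) = 1.0882 bits

Ranking: B > A > C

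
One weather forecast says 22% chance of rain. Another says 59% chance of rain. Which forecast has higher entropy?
59% forecast

Treat each forecast as a Bernoulli distribution. Binary entropy is maximized at p=0.5 and falls off symmetrically toward 0 or 1. The 59% forecast is closer to 50%, so it is more uncertain. H(22%) ≈ 0.760 bits, H(59%) ≈ 0.977 bits.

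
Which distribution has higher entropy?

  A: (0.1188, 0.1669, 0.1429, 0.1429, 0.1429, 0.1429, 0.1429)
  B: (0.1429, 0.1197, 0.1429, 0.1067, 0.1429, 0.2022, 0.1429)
A

Both distributions are close to uniform, making this a harder comparison.

H(A) = 2.8015 bits
H(B) = 2.7815 bits

The distribution closer to uniform has higher entropy.
Answer: A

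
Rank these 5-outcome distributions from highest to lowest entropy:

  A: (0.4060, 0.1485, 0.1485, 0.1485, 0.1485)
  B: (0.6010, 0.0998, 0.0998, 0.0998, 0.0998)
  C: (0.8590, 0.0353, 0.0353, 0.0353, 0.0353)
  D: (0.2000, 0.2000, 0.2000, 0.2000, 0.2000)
D > A > B > C

Key insight: Entropy is maximized by uniform distributions and minimized by concentrated distributions.

Entropies:
  H(A) = 2.1624 bits
  H(B) = 1.7684 bits
  H(C) = 0.8689 bits
  H(D) = 2.3219 bits

Ranking: D > A > B > C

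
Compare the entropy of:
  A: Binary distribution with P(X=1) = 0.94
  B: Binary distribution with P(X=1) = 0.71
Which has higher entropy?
B

For binary distributions, entropy is maximized at p=0.5 and decreases as p moves toward 0 or 1.

H(A) = H(0.94) = 0.3274 bits
H(B) = H(0.71) = 0.8687 bits

Distribution B (p=0.71) is closer to uniform (p=0.5), so it has higher entropy.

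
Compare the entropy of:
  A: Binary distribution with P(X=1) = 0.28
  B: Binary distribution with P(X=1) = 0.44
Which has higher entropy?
B

For binary distributions, entropy is maximized at p=0.5 and decreases as p moves toward 0 or 1.

H(A) = H(0.28) = 0.8555 bits
H(B) = H(0.44) = 0.9896 bits

Distribution B (p=0.44) is closer to uniform (p=0.5), so it has higher entropy.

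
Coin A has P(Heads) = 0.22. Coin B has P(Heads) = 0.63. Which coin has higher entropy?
B

For binary distributions, entropy is maximized at p=0.5 and decreases as p moves toward 0 or 1.

H(A) = H(0.22) = 0.7602 bits
H(B) = H(0.63) = 0.9507 bits

Distribution B (p=0.63) is closer to uniform (p=0.5), so it has higher entropy.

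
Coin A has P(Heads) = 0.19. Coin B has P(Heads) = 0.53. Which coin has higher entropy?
B

For binary distributions, entropy is maximized at p=0.5 and decreases as p moves toward 0 or 1.

H(A) = H(0.19) = 0.7015 bits
H(B) = H(0.53) = 0.9974 bits

Distribution B (p=0.53) is closer to uniform (p=0.5), so it has higher entropy.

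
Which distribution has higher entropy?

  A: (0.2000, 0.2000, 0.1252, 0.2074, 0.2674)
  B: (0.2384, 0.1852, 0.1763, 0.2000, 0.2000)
B

Both distributions are close to uniform, making this a harder comparison.

H(A) = 2.2836 bits
H(B) = 2.3140 bits

The distribution closer to uniform has higher entropy.
Answer: B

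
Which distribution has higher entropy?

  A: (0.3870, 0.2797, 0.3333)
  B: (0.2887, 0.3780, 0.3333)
B

Both distributions are close to uniform, making this a harder comparison.

H(A) = 1.5725 bits
H(B) = 1.5763 bits

The distribution closer to uniform has higher entropy.
Answer: B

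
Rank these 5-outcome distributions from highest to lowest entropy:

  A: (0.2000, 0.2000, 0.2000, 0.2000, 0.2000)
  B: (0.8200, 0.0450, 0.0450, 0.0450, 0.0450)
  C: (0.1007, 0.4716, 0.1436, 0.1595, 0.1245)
A > C > B

Key insight: Entropy is maximized by uniform distributions and minimized by concentrated distributions.

- Uniform distributions have maximum entropy log₂(5) = 2.3219 bits
- The more "peaked" or concentrated a distribution, the lower its entropy

Entropies:
  H(A) = 2.3219 bits
  H(B) = 1.0401 bits
  H(C) = 2.0437 bits

Ranking: A > C > B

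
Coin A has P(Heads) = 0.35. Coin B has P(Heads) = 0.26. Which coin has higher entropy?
A

For binary distributions, entropy is maximized at p=0.5 and decreases as p moves toward 0 or 1.

H(A) = H(0.35) = 0.9341 bits
H(B) = H(0.26) = 0.8267 bits

Distribution A (p=0.35) is closer to uniform (p=0.5), so it has higher entropy.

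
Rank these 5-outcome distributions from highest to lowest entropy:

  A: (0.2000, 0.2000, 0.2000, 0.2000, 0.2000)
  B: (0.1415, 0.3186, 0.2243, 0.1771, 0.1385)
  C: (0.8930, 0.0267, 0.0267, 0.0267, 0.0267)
A > B > C

Key insight: Entropy is maximized by uniform distributions and minimized by concentrated distributions.

- Uniform distributions have maximum entropy log₂(5) = 2.3219 bits
- The more "peaked" or concentrated a distribution, the lower its entropy

Entropies:
  H(A) = 2.3219 bits
  H(B) = 2.2459 bits
  H(C) = 0.7048 bits

Ranking: A > B > C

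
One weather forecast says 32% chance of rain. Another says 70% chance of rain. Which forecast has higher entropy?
32% forecast

Treat each forecast as a Bernoulli distribution. Binary entropy is maximized at p=0.5 and falls off symmetrically toward 0 or 1. The 32% forecast is closer to 50%, so it is more uncertain. H(32%) ≈ 0.904 bits, H(70%) ≈ 0.881 bits.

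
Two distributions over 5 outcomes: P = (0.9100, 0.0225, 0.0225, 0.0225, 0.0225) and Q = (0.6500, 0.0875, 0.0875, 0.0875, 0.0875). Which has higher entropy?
Q

P is highly concentrated on one outcome (91%), making it nearly deterministic. Q spreads its mass more evenly (max 65%). The more spread-out distribution has higher entropy: H(P) ≈ 0.616 bits, H(Q) ≈ 1.634 bits.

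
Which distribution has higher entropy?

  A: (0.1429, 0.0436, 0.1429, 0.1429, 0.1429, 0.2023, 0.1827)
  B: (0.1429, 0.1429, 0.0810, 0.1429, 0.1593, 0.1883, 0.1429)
B

Both distributions are close to uniform, making this a harder comparison.

H(A) = 2.7156 bits
H(B) = 2.7737 bits

The distribution closer to uniform has higher entropy.
Answer: B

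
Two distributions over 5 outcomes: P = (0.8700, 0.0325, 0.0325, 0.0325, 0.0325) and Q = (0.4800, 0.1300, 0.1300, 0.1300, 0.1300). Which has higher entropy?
Q

P is highly concentrated on one outcome (87%), making it nearly deterministic. Q spreads its mass more evenly (max 48%). The more spread-out distribution has higher entropy: H(P) ≈ 0.817 bits, H(Q) ≈ 2.039 bits.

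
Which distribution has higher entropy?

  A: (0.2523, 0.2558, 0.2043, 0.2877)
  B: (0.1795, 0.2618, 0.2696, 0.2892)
A

Both distributions are close to uniform, making this a harder comparison.

H(A) = 1.9895 bits
H(B) = 1.9784 bits

The distribution closer to uniform has higher entropy.
Answer: A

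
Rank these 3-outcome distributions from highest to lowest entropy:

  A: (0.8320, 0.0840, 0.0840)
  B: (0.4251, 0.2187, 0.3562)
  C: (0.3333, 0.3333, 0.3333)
C > B > A

Key insight: Entropy is maximized by uniform distributions and minimized by concentrated distributions.

- Uniform distributions have maximum entropy log₂(3) = 1.5850 bits
- The more "peaked" or concentrated a distribution, the lower its entropy

Entropies:
  H(A) = 0.8211 bits
  H(B) = 1.5347 bits
  H(C) = 1.5850 bits

Ranking: C > B > A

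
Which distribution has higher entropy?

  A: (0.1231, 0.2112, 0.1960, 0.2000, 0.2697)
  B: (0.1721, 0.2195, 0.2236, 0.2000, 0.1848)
B

Both distributions are close to uniform, making this a harder comparison.

H(A) = 2.2809 bits
H(B) = 2.3149 bits

The distribution closer to uniform has higher entropy.
Answer: B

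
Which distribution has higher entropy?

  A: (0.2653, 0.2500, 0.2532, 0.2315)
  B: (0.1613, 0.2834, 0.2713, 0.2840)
A

Both distributions are close to uniform, making this a harder comparison.

H(A) = 1.9983 bits
H(B) = 1.9665 bits

The distribution closer to uniform has higher entropy.
Answer: A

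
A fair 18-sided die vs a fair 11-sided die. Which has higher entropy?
18-sided die

Both are uniform distributions; for uniform over n outcomes, H = log₂(n). H(18-sided) = log₂(18) = 4.170 bits and H(11-sided) = log₂(11) = 3.459 bits. More outcomes in a uniform distribution means higher entropy.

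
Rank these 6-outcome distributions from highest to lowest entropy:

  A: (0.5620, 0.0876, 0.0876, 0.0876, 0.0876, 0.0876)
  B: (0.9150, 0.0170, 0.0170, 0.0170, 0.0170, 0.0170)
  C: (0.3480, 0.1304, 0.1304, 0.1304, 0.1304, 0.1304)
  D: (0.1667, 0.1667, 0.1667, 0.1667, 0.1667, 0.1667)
D > C > A > B

Key insight: Entropy is maximized by uniform distributions and minimized by concentrated distributions.

Entropies:
  H(A) = 2.0059 bits
  H(B) = 0.6169 bits
  H(C) = 2.4462 bits
  H(D) = 2.5850 bits

Ranking: D > C > A > B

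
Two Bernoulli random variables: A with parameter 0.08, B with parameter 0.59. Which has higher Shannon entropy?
B

For binary distributions, entropy is maximized at p=0.5 and decreases as p moves toward 0 or 1.

H(A) = H(0.08) = 0.4022 bits
H(B) = H(0.59) = 0.9765 bits

Distribution B (p=0.59) is closer to uniform (p=0.5), so it has higher entropy.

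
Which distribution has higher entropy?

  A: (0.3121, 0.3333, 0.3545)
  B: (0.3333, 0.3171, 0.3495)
B

Both distributions are close to uniform, making this a harder comparison.

H(A) = 1.5830 bits
H(B) = 1.5838 bits

The distribution closer to uniform has higher entropy.
Answer: B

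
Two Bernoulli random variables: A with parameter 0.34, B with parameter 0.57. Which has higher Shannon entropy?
B

For binary distributions, entropy is maximized at p=0.5 and decreases as p moves toward 0 or 1.

H(A) = H(0.34) = 0.9248 bits
H(B) = H(0.57) = 0.9858 bits

Distribution B (p=0.57) is closer to uniform (p=0.5), so it has higher entropy.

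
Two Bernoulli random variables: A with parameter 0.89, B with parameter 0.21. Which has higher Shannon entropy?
B

For binary distributions, entropy is maximized at p=0.5 and decreases as p moves toward 0 or 1.

H(A) = H(0.89) = 0.4999 bits
H(B) = H(0.21) = 0.7415 bits

Distribution B (p=0.21) is closer to uniform (p=0.5), so it has higher entropy.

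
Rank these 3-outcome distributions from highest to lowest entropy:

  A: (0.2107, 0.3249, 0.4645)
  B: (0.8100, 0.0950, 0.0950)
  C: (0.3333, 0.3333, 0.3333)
C > A > B

Key insight: Entropy is maximized by uniform distributions and minimized by concentrated distributions.

- Uniform distributions have maximum entropy log₂(3) = 1.5850 bits
- The more "peaked" or concentrated a distribution, the lower its entropy

Entropies:
  H(A) = 1.5142 bits
  H(B) = 0.8915 bits
  H(C) = 1.5850 bits

Ranking: C > A > B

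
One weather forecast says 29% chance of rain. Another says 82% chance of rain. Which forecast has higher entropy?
29% forecast

Treat each forecast as a Bernoulli distribution. Binary entropy is maximized at p=0.5 and falls off symmetrically toward 0 or 1. The 29% forecast is closer to 50%, so it is more uncertain. H(29%) ≈ 0.869 bits, H(82%) ≈ 0.680 bits.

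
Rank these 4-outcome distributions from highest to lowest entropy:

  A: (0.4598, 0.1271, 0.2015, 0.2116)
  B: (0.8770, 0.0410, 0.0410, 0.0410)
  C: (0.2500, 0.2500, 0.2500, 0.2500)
C > A > B

Key insight: Entropy is maximized by uniform distributions and minimized by concentrated distributions.

- Uniform distributions have maximum entropy log₂(4) = 2.0000 bits
- The more "peaked" or concentrated a distribution, the lower its entropy

Entropies:
  H(A) = 1.8334 bits
  H(B) = 0.7329 bits
  H(C) = 2.0000 bits

Ranking: C > A > B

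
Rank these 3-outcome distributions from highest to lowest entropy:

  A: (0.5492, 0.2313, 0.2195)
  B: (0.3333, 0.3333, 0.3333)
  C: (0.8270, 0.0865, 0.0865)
B > A > C

Key insight: Entropy is maximized by uniform distributions and minimized by concentrated distributions.

- Uniform distributions have maximum entropy log₂(3) = 1.5850 bits
- The more "peaked" or concentrated a distribution, the lower its entropy

Entropies:
  H(A) = 1.4436 bits
  H(B) = 1.5850 bits
  H(C) = 0.8375 bits

Ranking: B > A > C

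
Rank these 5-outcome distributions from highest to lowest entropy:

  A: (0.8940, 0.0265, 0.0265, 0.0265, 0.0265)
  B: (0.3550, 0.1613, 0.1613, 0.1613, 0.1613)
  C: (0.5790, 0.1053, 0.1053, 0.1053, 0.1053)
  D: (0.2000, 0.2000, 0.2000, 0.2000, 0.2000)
D > B > C > A

Key insight: Entropy is maximized by uniform distributions and minimized by concentrated distributions.

Entropies:
  H(A) = 0.6997 bits
  H(B) = 2.2285 bits
  H(C) = 1.8239 bits
  H(D) = 2.3219 bits

Ranking: D > B > C > A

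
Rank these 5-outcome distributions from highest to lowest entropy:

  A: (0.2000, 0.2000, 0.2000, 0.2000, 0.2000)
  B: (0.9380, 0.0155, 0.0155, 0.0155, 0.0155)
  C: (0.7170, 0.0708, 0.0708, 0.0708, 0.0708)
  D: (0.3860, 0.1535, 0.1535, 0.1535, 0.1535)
A > D > C > B

Key insight: Entropy is maximized by uniform distributions and minimized by concentrated distributions.

Entropies:
  H(A) = 2.3219 bits
  H(B) = 0.4593 bits
  H(C) = 1.4255 bits
  H(D) = 2.1902 bits

Ranking: A > D > C > B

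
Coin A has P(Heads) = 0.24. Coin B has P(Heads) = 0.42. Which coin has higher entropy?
B

For binary distributions, entropy is maximized at p=0.5 and decreases as p moves toward 0 or 1.

H(A) = H(0.24) = 0.7950 bits
H(B) = H(0.42) = 0.9815 bits

Distribution B (p=0.42) is closer to uniform (p=0.5), so it has higher entropy.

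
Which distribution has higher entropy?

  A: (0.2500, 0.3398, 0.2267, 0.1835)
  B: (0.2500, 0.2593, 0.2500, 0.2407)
B

Both distributions are close to uniform, making this a harder comparison.

H(A) = 1.9634 bits
H(B) = 1.9995 bits

The distribution closer to uniform has higher entropy.
Answer: B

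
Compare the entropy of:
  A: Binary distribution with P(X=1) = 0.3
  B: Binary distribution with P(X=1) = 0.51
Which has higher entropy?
B

For binary distributions, entropy is maximized at p=0.5 and decreases as p moves toward 0 or 1.

H(A) = H(0.3) = 0.8813 bits
H(B) = H(0.51) = 0.9997 bits

Distribution B (p=0.51) is closer to uniform (p=0.5), so it has higher entropy.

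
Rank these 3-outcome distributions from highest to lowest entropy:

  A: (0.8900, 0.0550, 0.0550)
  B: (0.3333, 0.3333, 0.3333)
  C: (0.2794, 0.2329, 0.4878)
B > C > A

Key insight: Entropy is maximized by uniform distributions and minimized by concentrated distributions.

- Uniform distributions have maximum entropy log₂(3) = 1.5850 bits
- The more "peaked" or concentrated a distribution, the lower its entropy

Entropies:
  H(A) = 0.6099 bits
  H(B) = 1.5850 bits
  H(C) = 1.5088 bits

Ranking: B > C > A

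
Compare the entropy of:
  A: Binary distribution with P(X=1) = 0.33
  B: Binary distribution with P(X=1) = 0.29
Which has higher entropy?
A

For binary distributions, entropy is maximized at p=0.5 and decreases as p moves toward 0 or 1.

H(A) = H(0.33) = 0.9149 bits
H(B) = H(0.29) = 0.8687 bits

Distribution A (p=0.33) is closer to uniform (p=0.5), so it has higher entropy.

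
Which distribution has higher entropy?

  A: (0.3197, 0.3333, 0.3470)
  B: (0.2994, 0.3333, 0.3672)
A

Both distributions are close to uniform, making this a harder comparison.

H(A) = 1.5842 bits
H(B) = 1.5800 bits

The distribution closer to uniform has higher entropy.
Answer: A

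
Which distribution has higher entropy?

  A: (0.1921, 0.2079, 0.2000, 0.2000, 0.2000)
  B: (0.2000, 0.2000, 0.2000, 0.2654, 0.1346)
A

Both distributions are close to uniform, making this a harder comparison.

H(A) = 2.3215 bits
H(B) = 2.2905 bits

The distribution closer to uniform has higher entropy.
Answer: A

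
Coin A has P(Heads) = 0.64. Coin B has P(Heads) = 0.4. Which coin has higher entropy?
B

For binary distributions, entropy is maximized at p=0.5 and decreases as p moves toward 0 or 1.

H(A) = H(0.64) = 0.9427 bits
H(B) = H(0.4) = 0.9710 bits

Distribution B (p=0.4) is closer to uniform (p=0.5), so it has higher entropy.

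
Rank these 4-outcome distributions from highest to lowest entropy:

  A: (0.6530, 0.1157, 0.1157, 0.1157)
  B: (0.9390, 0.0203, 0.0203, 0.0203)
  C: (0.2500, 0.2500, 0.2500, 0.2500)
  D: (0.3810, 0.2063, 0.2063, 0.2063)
C > D > A > B

Key insight: Entropy is maximized by uniform distributions and minimized by concentrated distributions.

Entropies:
  H(A) = 1.4813 bits
  H(B) = 0.4281 bits
  H(C) = 2.0000 bits
  H(D) = 1.9398 bits

Ranking: C > D > A > B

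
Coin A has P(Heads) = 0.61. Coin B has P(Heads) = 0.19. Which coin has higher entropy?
A

For binary distributions, entropy is maximized at p=0.5 and decreases as p moves toward 0 or 1.

H(A) = H(0.61) = 0.9648 bits
H(B) = H(0.19) = 0.7015 bits

Distribution A (p=0.61) is closer to uniform (p=0.5), so it has higher entropy.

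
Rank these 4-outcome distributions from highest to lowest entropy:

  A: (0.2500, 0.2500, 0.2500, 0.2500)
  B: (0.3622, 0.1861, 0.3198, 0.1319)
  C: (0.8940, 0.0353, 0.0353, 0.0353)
A > B > C

Key insight: Entropy is maximized by uniform distributions and minimized by concentrated distributions.

- Uniform distributions have maximum entropy log₂(4) = 2.0000 bits
- The more "peaked" or concentrated a distribution, the lower its entropy

Entropies:
  H(A) = 2.0000 bits
  H(B) = 1.8936 bits
  H(C) = 0.6557 bits

Ranking: A > B > C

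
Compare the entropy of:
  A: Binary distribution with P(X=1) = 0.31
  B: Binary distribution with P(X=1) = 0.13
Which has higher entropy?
A

For binary distributions, entropy is maximized at p=0.5 and decreases as p moves toward 0 or 1.

H(A) = H(0.31) = 0.8932 bits
H(B) = H(0.13) = 0.5574 bits

Distribution A (p=0.31) is closer to uniform (p=0.5), so it has higher entropy.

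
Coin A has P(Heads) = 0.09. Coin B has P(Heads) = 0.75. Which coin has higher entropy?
B

For binary distributions, entropy is maximized at p=0.5 and decreases as p moves toward 0 or 1.

H(A) = H(0.09) = 0.4365 bits
H(B) = H(0.75) = 0.8113 bits

Distribution B (p=0.75) is closer to uniform (p=0.5), so it has higher entropy.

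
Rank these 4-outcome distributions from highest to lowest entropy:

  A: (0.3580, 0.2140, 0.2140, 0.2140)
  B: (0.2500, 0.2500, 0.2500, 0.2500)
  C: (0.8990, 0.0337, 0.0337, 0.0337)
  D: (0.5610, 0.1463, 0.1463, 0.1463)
B > A > D > C

Key insight: Entropy is maximized by uniform distributions and minimized by concentrated distributions.

Entropies:
  H(A) = 1.9586 bits
  H(B) = 2.0000 bits
  H(C) = 0.6322 bits
  H(D) = 1.6850 bits

Ranking: B > A > D > C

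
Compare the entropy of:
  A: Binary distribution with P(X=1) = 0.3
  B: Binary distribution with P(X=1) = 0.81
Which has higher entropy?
A

For binary distributions, entropy is maximized at p=0.5 and decreases as p moves toward 0 or 1.

H(A) = H(0.3) = 0.8813 bits
H(B) = H(0.81) = 0.7015 bits

Distribution A (p=0.3) is closer to uniform (p=0.5), so it has higher entropy.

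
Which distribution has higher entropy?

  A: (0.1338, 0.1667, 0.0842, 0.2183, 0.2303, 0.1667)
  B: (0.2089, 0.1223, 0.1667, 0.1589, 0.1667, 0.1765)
B

Both distributions are close to uniform, making this a harder comparison.

H(A) = 2.5178 bits
H(B) = 2.5677 bits

The distribution closer to uniform has higher entropy.
Answer: B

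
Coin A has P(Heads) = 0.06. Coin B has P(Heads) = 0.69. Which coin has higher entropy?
B

For binary distributions, entropy is maximized at p=0.5 and decreases as p moves toward 0 or 1.

H(A) = H(0.06) = 0.3274 bits
H(B) = H(0.69) = 0.8932 bits

Distribution B (p=0.69) is closer to uniform (p=0.5), so it has higher entropy.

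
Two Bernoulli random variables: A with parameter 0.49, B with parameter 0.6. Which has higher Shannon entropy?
A

For binary distributions, entropy is maximized at p=0.5 and decreases as p moves toward 0 or 1.

H(A) = H(0.49) = 0.9997 bits
H(B) = H(0.6) = 0.9710 bits

Distribution A (p=0.49) is closer to uniform (p=0.5), so it has higher entropy.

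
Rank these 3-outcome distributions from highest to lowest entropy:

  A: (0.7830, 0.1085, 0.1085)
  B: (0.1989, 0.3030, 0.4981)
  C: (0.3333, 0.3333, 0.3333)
C > B > A

Key insight: Entropy is maximized by uniform distributions and minimized by concentrated distributions.

- Uniform distributions have maximum entropy log₂(3) = 1.5850 bits
- The more "peaked" or concentrated a distribution, the lower its entropy

Entropies:
  H(A) = 0.9717 bits
  H(B) = 1.4861 bits
  H(C) = 1.5850 bits

Ranking: C > B > A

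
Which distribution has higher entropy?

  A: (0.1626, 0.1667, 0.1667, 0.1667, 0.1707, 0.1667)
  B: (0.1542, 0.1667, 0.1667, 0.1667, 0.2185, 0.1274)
A

Both distributions are close to uniform, making this a harder comparison.

H(A) = 2.5848 bits
H(B) = 2.5664 bits

The distribution closer to uniform has higher entropy.
Answer: A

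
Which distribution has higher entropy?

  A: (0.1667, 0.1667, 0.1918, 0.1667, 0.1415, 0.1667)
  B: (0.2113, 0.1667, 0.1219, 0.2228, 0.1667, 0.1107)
A

Both distributions are close to uniform, making this a harder comparison.

H(A) = 2.5795 bits
H(B) = 2.5397 bits

The distribution closer to uniform has higher entropy.
Answer: A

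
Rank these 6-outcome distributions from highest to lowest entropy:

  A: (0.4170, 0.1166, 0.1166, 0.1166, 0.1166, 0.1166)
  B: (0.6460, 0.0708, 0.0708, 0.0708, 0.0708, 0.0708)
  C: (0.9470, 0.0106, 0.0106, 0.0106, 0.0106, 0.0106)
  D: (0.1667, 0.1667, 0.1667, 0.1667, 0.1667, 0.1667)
D > A > B > C

Key insight: Entropy is maximized by uniform distributions and minimized by concentrated distributions.

Entropies:
  H(A) = 2.3337 bits
  H(B) = 1.7596 bits
  H(C) = 0.4221 bits
  H(D) = 2.5850 bits

Ranking: D > A > B > C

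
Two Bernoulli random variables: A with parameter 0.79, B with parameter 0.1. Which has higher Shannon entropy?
A

For binary distributions, entropy is maximized at p=0.5 and decreases as p moves toward 0 or 1.

H(A) = H(0.79) = 0.7415 bits
H(B) = H(0.1) = 0.4690 bits

Distribution A (p=0.79) is closer to uniform (p=0.5), so it has higher entropy.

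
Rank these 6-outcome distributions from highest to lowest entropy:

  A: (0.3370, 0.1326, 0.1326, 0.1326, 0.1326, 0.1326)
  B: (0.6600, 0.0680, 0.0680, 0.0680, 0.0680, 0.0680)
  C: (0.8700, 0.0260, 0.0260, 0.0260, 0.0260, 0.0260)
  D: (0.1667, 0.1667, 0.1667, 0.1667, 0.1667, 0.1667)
D > A > B > C

Key insight: Entropy is maximized by uniform distributions and minimized by concentrated distributions.

Entropies:
  H(A) = 2.4614 bits
  H(B) = 1.7143 bits
  H(C) = 0.8593 bits
  H(D) = 2.5850 bits

Ranking: D > A > B > C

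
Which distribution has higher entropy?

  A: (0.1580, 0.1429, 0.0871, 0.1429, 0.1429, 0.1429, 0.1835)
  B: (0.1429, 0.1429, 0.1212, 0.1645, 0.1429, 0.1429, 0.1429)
B

Both distributions are close to uniform, making this a harder comparison.

H(A) = 2.7803 bits
H(B) = 2.8026 bits

The distribution closer to uniform has higher entropy.
Answer: B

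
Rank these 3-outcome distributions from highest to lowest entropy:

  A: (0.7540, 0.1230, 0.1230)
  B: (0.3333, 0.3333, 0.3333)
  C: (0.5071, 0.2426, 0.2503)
B > C > A

Key insight: Entropy is maximized by uniform distributions and minimized by concentrated distributions.

- Uniform distributions have maximum entropy log₂(3) = 1.5850 bits
- The more "peaked" or concentrated a distribution, the lower its entropy

Entropies:
  H(A) = 1.0509 bits
  H(B) = 1.5850 bits
  H(C) = 1.4927 bits

Ranking: B > C > A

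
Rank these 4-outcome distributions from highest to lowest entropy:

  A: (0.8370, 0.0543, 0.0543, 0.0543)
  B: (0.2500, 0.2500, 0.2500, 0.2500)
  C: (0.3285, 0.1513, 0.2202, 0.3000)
B > C > A

Key insight: Entropy is maximized by uniform distributions and minimized by concentrated distributions.

- Uniform distributions have maximum entropy log₂(4) = 2.0000 bits
- The more "peaked" or concentrated a distribution, the lower its entropy

Entropies:
  H(A) = 0.8998 bits
  H(B) = 2.0000 bits
  H(C) = 1.9416 bits

Ranking: B > C > A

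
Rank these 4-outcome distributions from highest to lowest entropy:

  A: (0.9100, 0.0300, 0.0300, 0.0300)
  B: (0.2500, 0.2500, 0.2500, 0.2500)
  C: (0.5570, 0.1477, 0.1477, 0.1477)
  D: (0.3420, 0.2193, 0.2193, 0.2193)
B > D > C > A

Key insight: Entropy is maximized by uniform distributions and minimized by concentrated distributions.

Entropies:
  H(A) = 0.5791 bits
  H(B) = 2.0000 bits
  H(C) = 1.6927 bits
  H(D) = 1.9696 bits

Ranking: B > D > C > A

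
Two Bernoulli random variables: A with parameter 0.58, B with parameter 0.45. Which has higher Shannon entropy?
B

For binary distributions, entropy is maximized at p=0.5 and decreases as p moves toward 0 or 1.

H(A) = H(0.58) = 0.9815 bits
H(B) = H(0.45) = 0.9928 bits

Distribution B (p=0.45) is closer to uniform (p=0.5), so it has higher entropy.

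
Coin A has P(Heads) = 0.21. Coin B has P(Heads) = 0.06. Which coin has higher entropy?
A

For binary distributions, entropy is maximized at p=0.5 and decreases as p moves toward 0 or 1.

H(A) = H(0.21) = 0.7415 bits
H(B) = H(0.06) = 0.3274 bits

Distribution A (p=0.21) is closer to uniform (p=0.5), so it has higher entropy.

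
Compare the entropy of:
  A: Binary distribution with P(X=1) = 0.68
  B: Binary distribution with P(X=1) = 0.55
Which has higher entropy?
B

For binary distributions, entropy is maximized at p=0.5 and decreases as p moves toward 0 or 1.

H(A) = H(0.68) = 0.9044 bits
H(B) = H(0.55) = 0.9928 bits

Distribution B (p=0.55) is closer to uniform (p=0.5), so it has higher entropy.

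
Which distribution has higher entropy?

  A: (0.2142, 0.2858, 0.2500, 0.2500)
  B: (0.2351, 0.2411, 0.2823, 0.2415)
B

Both distributions are close to uniform, making this a harder comparison.

H(A) = 1.9926 bits
H(B) = 1.9960 bits

The distribution closer to uniform has higher entropy.
Answer: B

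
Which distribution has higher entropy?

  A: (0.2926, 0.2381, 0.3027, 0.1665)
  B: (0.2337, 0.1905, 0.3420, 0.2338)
B

Both distributions are close to uniform, making this a harder comparison.

H(A) = 1.9643 bits
H(B) = 1.9654 bits

The distribution closer to uniform has higher entropy.
Answer: B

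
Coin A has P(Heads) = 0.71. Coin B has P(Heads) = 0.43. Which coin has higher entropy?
B

For binary distributions, entropy is maximized at p=0.5 and decreases as p moves toward 0 or 1.

H(A) = H(0.71) = 0.8687 bits
H(B) = H(0.43) = 0.9858 bits

Distribution B (p=0.43) is closer to uniform (p=0.5), so it has higher entropy.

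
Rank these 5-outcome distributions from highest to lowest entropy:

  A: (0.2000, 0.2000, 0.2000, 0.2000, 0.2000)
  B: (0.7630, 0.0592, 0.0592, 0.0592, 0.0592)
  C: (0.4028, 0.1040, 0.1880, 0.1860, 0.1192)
A > C > B

Key insight: Entropy is maximized by uniform distributions and minimized by concentrated distributions.

- Uniform distributions have maximum entropy log₂(5) = 2.3219 bits
- The more "peaked" or concentrated a distribution, the lower its entropy

Entropies:
  H(A) = 2.3219 bits
  H(B) = 1.2640 bits
  H(C) = 2.1384 bits

Ranking: A > C > B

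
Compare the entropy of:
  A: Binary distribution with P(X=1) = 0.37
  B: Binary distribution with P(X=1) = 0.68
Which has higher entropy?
A

For binary distributions, entropy is maximized at p=0.5 and decreases as p moves toward 0 or 1.

H(A) = H(0.37) = 0.9507 bits
H(B) = H(0.68) = 0.9044 bits

Distribution A (p=0.37) is closer to uniform (p=0.5), so it has higher entropy.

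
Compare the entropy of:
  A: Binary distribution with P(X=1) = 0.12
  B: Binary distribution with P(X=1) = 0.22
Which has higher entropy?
B

For binary distributions, entropy is maximized at p=0.5 and decreases as p moves toward 0 or 1.

H(A) = H(0.12) = 0.5294 bits
H(B) = H(0.22) = 0.7602 bits

Distribution B (p=0.22) is closer to uniform (p=0.5), so it has higher entropy.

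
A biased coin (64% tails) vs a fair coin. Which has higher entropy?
Fair coin

The fair coin is uniform (p=0.5), maximizing binary entropy at 1 bit. The biased coin has H(0.64) ≈ 0.943 bits — its outcome is more predictable, so its entropy is lower.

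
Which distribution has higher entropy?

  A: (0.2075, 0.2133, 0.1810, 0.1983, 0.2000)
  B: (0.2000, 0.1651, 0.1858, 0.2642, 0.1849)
A

Both distributions are close to uniform, making this a harder comparison.

H(A) = 2.3197 bits
H(B) = 2.3022 bits

The distribution closer to uniform has higher entropy.
Answer: A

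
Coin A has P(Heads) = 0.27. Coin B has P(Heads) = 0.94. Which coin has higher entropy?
A

For binary distributions, entropy is maximized at p=0.5 and decreases as p moves toward 0 or 1.

H(A) = H(0.27) = 0.8415 bits
H(B) = H(0.94) = 0.3274 bits

Distribution A (p=0.27) is closer to uniform (p=0.5), so it has higher entropy.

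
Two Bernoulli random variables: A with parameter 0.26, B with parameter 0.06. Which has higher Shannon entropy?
A

For binary distributions, entropy is maximized at p=0.5 and decreases as p moves toward 0 or 1.

H(A) = H(0.26) = 0.8267 bits
H(B) = H(0.06) = 0.3274 bits

Distribution A (p=0.26) is closer to uniform (p=0.5), so it has higher entropy.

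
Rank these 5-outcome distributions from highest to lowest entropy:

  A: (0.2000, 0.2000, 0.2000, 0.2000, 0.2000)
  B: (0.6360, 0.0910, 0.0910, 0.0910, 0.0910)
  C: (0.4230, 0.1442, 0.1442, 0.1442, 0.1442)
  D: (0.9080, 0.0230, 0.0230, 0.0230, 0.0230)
A > C > B > D

Key insight: Entropy is maximized by uniform distributions and minimized by concentrated distributions.

Entropies:
  H(A) = 2.3219 bits
  H(B) = 1.6740 bits
  H(C) = 2.1368 bits
  H(D) = 0.6271 bits

Ranking: A > C > B > D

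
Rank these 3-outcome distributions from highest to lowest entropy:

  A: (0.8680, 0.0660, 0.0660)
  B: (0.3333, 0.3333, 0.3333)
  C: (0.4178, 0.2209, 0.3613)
B > C > A

Key insight: Entropy is maximized by uniform distributions and minimized by concentrated distributions.

- Uniform distributions have maximum entropy log₂(3) = 1.5850 bits
- The more "peaked" or concentrated a distribution, the lower its entropy

Entropies:
  H(A) = 0.6949 bits
  H(B) = 1.5850 bits
  H(C) = 1.5379 bits

Ranking: B > C > A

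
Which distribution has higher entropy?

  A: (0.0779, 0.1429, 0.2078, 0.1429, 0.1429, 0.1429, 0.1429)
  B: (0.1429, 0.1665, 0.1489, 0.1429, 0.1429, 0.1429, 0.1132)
B

Both distributions are close to uniform, making this a harder comparison.

H(A) = 2.7631 bits
H(B) = 2.7997 bits

The distribution closer to uniform has higher entropy.
Answer: B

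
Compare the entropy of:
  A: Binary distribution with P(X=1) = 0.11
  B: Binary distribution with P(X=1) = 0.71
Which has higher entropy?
B

For binary distributions, entropy is maximized at p=0.5 and decreases as p moves toward 0 or 1.

H(A) = H(0.11) = 0.4999 bits
H(B) = H(0.71) = 0.8687 bits

Distribution B (p=0.71) is closer to uniform (p=0.5), so it has higher entropy.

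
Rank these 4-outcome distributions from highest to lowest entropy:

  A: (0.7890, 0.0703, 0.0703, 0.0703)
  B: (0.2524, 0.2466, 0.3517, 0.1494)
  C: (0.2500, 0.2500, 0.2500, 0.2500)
C > B > A

Key insight: Entropy is maximized by uniform distributions and minimized by concentrated distributions.

- Uniform distributions have maximum entropy log₂(4) = 2.0000 bits
- The more "peaked" or concentrated a distribution, the lower its entropy

Entropies:
  H(A) = 1.0778 bits
  H(B) = 1.9393 bits
  H(C) = 2.0000 bits

Ranking: C > B > A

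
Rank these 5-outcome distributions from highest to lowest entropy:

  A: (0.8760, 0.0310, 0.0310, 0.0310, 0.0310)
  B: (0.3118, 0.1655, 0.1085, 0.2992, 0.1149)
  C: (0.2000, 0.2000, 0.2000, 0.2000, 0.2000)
C > B > A

Key insight: Entropy is maximized by uniform distributions and minimized by concentrated distributions.

- Uniform distributions have maximum entropy log₂(5) = 2.3219 bits
- The more "peaked" or concentrated a distribution, the lower its entropy

Entropies:
  H(A) = 0.7888 bits
  H(B) = 2.1810 bits
  H(C) = 2.3219 bits

Ranking: C > B > A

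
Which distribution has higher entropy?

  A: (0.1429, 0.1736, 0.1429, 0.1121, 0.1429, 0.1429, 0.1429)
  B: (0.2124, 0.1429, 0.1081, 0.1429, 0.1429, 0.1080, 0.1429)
A

Both distributions are close to uniform, making this a harder comparison.

H(A) = 2.7977 bits
H(B) = 2.7728 bits

The distribution closer to uniform has higher entropy.
Answer: A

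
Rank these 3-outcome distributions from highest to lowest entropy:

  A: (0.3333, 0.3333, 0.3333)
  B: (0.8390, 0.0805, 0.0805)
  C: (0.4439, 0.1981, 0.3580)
A > C > B

Key insight: Entropy is maximized by uniform distributions and minimized by concentrated distributions.

- Uniform distributions have maximum entropy log₂(3) = 1.5850 bits
- The more "peaked" or concentrated a distribution, the lower its entropy

Entropies:
  H(A) = 1.5850 bits
  H(B) = 0.7977 bits
  H(C) = 1.5133 bits

Ranking: A > C > B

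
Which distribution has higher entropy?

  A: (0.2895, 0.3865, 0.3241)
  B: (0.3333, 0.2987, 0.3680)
B

Both distributions are close to uniform, making this a harder comparison.

H(A) = 1.5746 bits
H(B) = 1.5798 bits

The distribution closer to uniform has higher entropy.
Answer: B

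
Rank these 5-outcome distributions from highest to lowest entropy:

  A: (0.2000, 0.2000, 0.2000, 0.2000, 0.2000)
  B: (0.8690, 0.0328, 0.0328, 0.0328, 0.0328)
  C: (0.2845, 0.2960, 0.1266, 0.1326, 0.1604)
A > C > B

Key insight: Entropy is maximized by uniform distributions and minimized by concentrated distributions.

- Uniform distributions have maximum entropy log₂(5) = 2.3219 bits
- The more "peaked" or concentrated a distribution, the lower its entropy

Entropies:
  H(A) = 2.3219 bits
  H(B) = 0.8222 bits
  H(C) = 2.2232 bits

Ranking: A > C > B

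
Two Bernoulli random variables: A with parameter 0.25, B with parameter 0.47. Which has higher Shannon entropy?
B

For binary distributions, entropy is maximized at p=0.5 and decreases as p moves toward 0 or 1.

H(A) = H(0.25) = 0.8113 bits
H(B) = H(0.47) = 0.9974 bits

Distribution B (p=0.47) is closer to uniform (p=0.5), so it has higher entropy.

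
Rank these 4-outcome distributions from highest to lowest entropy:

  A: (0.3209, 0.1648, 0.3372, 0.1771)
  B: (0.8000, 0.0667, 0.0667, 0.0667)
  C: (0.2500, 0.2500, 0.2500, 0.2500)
C > A > B

Key insight: Entropy is maximized by uniform distributions and minimized by concentrated distributions.

- Uniform distributions have maximum entropy log₂(4) = 2.0000 bits
- The more "peaked" or concentrated a distribution, the lower its entropy

Entropies:
  H(A) = 1.9260 bits
  H(B) = 1.0389 bits
  H(C) = 2.0000 bits

Ranking: C > A > B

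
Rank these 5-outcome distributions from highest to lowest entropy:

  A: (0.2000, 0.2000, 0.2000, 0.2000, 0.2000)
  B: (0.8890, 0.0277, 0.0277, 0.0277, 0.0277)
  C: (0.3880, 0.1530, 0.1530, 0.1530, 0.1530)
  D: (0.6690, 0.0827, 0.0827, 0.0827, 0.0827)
A > C > D > B

Key insight: Entropy is maximized by uniform distributions and minimized by concentrated distributions.

Entropies:
  H(A) = 2.3219 bits
  H(B) = 0.7249 bits
  H(C) = 2.1875 bits
  H(D) = 1.5779 bits

Ranking: A > C > D > B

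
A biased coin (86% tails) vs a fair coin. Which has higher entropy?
Fair coin

The fair coin is uniform (p=0.5), maximizing binary entropy at 1 bit. The biased coin has H(0.86) ≈ 0.584 bits — its outcome is more predictable, so its entropy is lower.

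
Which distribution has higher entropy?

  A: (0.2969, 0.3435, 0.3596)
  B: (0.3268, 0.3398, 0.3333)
B

Both distributions are close to uniform, making this a harder comparison.

H(A) = 1.5803 bits
H(B) = 1.5848 bits

The distribution closer to uniform has higher entropy.
Answer: B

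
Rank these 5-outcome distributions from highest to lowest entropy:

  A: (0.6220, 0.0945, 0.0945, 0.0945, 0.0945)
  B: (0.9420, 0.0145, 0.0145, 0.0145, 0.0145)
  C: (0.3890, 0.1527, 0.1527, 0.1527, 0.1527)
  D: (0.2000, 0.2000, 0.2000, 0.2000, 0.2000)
D > C > A > B

Key insight: Entropy is maximized by uniform distributions and minimized by concentrated distributions.

Entropies:
  H(A) = 1.7126 bits
  H(B) = 0.4355 bits
  H(C) = 2.1862 bits
  H(D) = 2.3219 bits

Ranking: D > C > A > B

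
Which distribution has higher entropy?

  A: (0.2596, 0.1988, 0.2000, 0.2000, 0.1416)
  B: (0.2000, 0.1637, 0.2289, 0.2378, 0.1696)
B

Both distributions are close to uniform, making this a harder comparison.

H(A) = 2.2965 bits
H(B) = 2.3056 bits

The distribution closer to uniform has higher entropy.
Answer: B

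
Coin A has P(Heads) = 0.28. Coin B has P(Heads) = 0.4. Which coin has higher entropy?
B

For binary distributions, entropy is maximized at p=0.5 and decreases as p moves toward 0 or 1.

H(A) = H(0.28) = 0.8555 bits
H(B) = H(0.4) = 0.9710 bits

Distribution B (p=0.4) is closer to uniform (p=0.5), so it has higher entropy.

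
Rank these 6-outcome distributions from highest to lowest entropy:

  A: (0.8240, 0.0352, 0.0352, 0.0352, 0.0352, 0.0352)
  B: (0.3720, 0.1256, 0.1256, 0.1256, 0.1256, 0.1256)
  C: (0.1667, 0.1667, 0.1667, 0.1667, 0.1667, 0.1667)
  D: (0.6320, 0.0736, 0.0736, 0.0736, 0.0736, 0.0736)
C > B > D > A

Key insight: Entropy is maximized by uniform distributions and minimized by concentrated distributions.

Entropies:
  H(A) = 1.0799 bits
  H(B) = 2.4104 bits
  H(C) = 2.5850 bits
  H(D) = 1.8036 bits

Ranking: C > B > D > A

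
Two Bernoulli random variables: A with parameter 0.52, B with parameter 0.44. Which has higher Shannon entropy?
A

For binary distributions, entropy is maximized at p=0.5 and decreases as p moves toward 0 or 1.

H(A) = H(0.52) = 0.9988 bits
H(B) = H(0.44) = 0.9896 bits

Distribution A (p=0.52) is closer to uniform (p=0.5), so it has higher entropy.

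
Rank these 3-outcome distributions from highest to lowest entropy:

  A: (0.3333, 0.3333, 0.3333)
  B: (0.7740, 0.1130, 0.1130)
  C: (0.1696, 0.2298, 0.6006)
A > C > B

Key insight: Entropy is maximized by uniform distributions and minimized by concentrated distributions.

- Uniform distributions have maximum entropy log₂(3) = 1.5850 bits
- The more "peaked" or concentrated a distribution, the lower its entropy

Entropies:
  H(A) = 1.5850 bits
  H(B) = 0.9970 bits
  H(C) = 1.3634 bits

Ranking: A > C > B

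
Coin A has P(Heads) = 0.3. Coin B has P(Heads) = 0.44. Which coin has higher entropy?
B

For binary distributions, entropy is maximized at p=0.5 and decreases as p moves toward 0 or 1.

H(A) = H(0.3) = 0.8813 bits
H(B) = H(0.44) = 0.9896 bits

Distribution B (p=0.44) is closer to uniform (p=0.5), so it has higher entropy.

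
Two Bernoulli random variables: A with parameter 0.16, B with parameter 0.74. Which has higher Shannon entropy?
B

For binary distributions, entropy is maximized at p=0.5 and decreases as p moves toward 0 or 1.

H(A) = H(0.16) = 0.6343 bits
H(B) = H(0.74) = 0.8267 bits

Distribution B (p=0.74) is closer to uniform (p=0.5), so it has higher entropy.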